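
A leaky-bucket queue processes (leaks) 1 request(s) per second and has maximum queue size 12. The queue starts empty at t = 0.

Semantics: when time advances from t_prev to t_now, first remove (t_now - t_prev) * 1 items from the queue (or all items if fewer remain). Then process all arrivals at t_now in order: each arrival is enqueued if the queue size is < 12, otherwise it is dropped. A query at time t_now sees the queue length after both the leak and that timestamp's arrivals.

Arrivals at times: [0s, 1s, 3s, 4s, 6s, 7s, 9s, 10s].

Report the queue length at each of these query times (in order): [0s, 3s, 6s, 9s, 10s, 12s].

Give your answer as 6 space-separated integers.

Queue lengths at query times:
  query t=0s: backlog = 1
  query t=3s: backlog = 1
  query t=6s: backlog = 1
  query t=9s: backlog = 1
  query t=10s: backlog = 1
  query t=12s: backlog = 0

Answer: 1 1 1 1 1 0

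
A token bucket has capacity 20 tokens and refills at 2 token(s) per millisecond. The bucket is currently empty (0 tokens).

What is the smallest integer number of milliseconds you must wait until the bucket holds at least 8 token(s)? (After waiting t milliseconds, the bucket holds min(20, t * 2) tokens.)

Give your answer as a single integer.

Need t * 2 >= 8, so t >= 8/2.
Smallest integer t = ceil(8/2) = 4.

Answer: 4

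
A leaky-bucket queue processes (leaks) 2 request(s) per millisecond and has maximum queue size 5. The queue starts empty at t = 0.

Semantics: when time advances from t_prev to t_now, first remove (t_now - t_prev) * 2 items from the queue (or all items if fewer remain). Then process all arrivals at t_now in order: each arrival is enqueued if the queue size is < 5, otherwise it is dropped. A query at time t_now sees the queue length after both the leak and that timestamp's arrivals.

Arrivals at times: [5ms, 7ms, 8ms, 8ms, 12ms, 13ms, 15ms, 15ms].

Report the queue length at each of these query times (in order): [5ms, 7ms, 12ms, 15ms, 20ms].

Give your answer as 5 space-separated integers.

Queue lengths at query times:
  query t=5ms: backlog = 1
  query t=7ms: backlog = 1
  query t=12ms: backlog = 1
  query t=15ms: backlog = 2
  query t=20ms: backlog = 0

Answer: 1 1 1 2 0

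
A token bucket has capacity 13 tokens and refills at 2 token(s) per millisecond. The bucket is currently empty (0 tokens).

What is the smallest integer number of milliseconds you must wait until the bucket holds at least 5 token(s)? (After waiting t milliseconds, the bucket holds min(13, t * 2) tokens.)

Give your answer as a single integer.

Need t * 2 >= 5, so t >= 5/2.
Smallest integer t = ceil(5/2) = 3.

Answer: 3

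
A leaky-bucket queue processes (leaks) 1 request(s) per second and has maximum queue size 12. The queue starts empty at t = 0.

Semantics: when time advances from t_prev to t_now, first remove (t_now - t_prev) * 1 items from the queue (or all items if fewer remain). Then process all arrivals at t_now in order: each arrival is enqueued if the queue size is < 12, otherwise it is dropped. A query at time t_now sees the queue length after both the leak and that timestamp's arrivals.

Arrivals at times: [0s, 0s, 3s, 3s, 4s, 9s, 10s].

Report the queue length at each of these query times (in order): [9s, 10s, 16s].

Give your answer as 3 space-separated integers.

Answer: 1 1 0

Derivation:
Queue lengths at query times:
  query t=9s: backlog = 1
  query t=10s: backlog = 1
  query t=16s: backlog = 0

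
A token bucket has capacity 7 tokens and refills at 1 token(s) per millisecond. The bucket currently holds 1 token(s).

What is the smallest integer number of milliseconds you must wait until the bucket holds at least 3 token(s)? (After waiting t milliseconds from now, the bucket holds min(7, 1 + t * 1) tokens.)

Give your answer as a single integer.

Answer: 2

Derivation:
Need 1 + t * 1 >= 3, so t >= 2/1.
Smallest integer t = ceil(2/1) = 2.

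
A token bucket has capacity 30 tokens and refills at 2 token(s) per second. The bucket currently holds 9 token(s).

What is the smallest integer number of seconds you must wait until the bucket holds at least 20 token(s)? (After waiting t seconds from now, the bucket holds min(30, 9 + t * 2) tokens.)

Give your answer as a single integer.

Need 9 + t * 2 >= 20, so t >= 11/2.
Smallest integer t = ceil(11/2) = 6.

Answer: 6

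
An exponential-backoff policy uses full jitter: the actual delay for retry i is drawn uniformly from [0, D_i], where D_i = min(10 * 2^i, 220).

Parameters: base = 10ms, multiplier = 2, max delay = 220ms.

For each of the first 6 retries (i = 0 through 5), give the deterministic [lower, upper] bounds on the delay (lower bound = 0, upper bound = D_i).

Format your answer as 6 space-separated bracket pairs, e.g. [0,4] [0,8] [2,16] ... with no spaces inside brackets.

Computing bounds per retry:
  i=0: D_i=min(10*2^0,220)=10, bounds=[0,10]
  i=1: D_i=min(10*2^1,220)=20, bounds=[0,20]
  i=2: D_i=min(10*2^2,220)=40, bounds=[0,40]
  i=3: D_i=min(10*2^3,220)=80, bounds=[0,80]
  i=4: D_i=min(10*2^4,220)=160, bounds=[0,160]
  i=5: D_i=min(10*2^5,220)=220, bounds=[0,220]

Answer: [0,10] [0,20] [0,40] [0,80] [0,160] [0,220]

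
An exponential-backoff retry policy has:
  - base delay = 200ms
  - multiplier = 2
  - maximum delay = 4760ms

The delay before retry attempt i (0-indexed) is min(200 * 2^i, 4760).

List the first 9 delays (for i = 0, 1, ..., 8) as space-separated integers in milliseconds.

Answer: 200 400 800 1600 3200 4760 4760 4760 4760

Derivation:
Computing each delay:
  i=0: min(200*2^0, 4760) = 200
  i=1: min(200*2^1, 4760) = 400
  i=2: min(200*2^2, 4760) = 800
  i=3: min(200*2^3, 4760) = 1600
  i=4: min(200*2^4, 4760) = 3200
  i=5: min(200*2^5, 4760) = 4760
  i=6: min(200*2^6, 4760) = 4760
  i=7: min(200*2^7, 4760) = 4760
  i=8: min(200*2^8, 4760) = 4760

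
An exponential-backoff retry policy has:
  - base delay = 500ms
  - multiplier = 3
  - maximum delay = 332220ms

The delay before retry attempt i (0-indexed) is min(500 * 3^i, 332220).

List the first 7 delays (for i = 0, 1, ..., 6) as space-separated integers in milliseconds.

Computing each delay:
  i=0: min(500*3^0, 332220) = 500
  i=1: min(500*3^1, 332220) = 1500
  i=2: min(500*3^2, 332220) = 4500
  i=3: min(500*3^3, 332220) = 13500
  i=4: min(500*3^4, 332220) = 40500
  i=5: min(500*3^5, 332220) = 121500
  i=6: min(500*3^6, 332220) = 332220

Answer: 500 1500 4500 13500 40500 121500 332220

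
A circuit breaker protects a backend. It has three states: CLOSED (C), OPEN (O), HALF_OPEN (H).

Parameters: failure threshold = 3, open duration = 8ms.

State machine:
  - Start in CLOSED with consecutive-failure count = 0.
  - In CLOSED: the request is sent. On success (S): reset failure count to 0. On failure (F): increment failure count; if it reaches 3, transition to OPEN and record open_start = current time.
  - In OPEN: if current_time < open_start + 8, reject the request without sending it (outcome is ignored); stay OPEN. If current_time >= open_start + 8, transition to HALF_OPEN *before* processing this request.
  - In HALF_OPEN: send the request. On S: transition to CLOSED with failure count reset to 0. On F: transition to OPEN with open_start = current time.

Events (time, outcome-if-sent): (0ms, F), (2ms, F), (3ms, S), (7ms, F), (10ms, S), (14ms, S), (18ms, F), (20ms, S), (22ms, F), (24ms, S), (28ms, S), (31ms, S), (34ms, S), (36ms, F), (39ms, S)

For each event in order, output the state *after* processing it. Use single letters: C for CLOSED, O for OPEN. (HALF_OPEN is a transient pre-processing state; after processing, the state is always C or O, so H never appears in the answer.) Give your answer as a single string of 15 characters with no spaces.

Answer: CCCCCCCCCCCCCCC

Derivation:
State after each event:
  event#1 t=0ms outcome=F: state=CLOSED
  event#2 t=2ms outcome=F: state=CLOSED
  event#3 t=3ms outcome=S: state=CLOSED
  event#4 t=7ms outcome=F: state=CLOSED
  event#5 t=10ms outcome=S: state=CLOSED
  event#6 t=14ms outcome=S: state=CLOSED
  event#7 t=18ms outcome=F: state=CLOSED
  event#8 t=20ms outcome=S: state=CLOSED
  event#9 t=22ms outcome=F: state=CLOSED
  event#10 t=24ms outcome=S: state=CLOSED
  event#11 t=28ms outcome=S: state=CLOSED
  event#12 t=31ms outcome=S: state=CLOSED
  event#13 t=34ms outcome=S: state=CLOSED
  event#14 t=36ms outcome=F: state=CLOSED
  event#15 t=39ms outcome=S: state=CLOSED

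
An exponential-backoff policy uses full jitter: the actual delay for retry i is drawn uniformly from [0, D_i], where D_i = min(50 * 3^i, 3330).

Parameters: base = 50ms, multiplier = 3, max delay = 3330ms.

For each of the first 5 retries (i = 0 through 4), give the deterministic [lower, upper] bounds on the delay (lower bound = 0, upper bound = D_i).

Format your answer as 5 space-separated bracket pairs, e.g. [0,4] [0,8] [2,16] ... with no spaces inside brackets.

Answer: [0,50] [0,150] [0,450] [0,1350] [0,3330]

Derivation:
Computing bounds per retry:
  i=0: D_i=min(50*3^0,3330)=50, bounds=[0,50]
  i=1: D_i=min(50*3^1,3330)=150, bounds=[0,150]
  i=2: D_i=min(50*3^2,3330)=450, bounds=[0,450]
  i=3: D_i=min(50*3^3,3330)=1350, bounds=[0,1350]
  i=4: D_i=min(50*3^4,3330)=3330, bounds=[0,3330]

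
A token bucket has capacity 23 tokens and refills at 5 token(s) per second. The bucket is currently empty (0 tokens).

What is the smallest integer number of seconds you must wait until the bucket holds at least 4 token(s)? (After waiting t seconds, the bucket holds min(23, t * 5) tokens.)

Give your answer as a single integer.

Answer: 1

Derivation:
Need t * 5 >= 4, so t >= 4/5.
Smallest integer t = ceil(4/5) = 1.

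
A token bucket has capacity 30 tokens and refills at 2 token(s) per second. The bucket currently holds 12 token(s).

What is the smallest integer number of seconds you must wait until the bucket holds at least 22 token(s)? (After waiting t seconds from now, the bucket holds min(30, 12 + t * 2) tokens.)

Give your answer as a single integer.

Need 12 + t * 2 >= 22, so t >= 10/2.
Smallest integer t = ceil(10/2) = 5.

Answer: 5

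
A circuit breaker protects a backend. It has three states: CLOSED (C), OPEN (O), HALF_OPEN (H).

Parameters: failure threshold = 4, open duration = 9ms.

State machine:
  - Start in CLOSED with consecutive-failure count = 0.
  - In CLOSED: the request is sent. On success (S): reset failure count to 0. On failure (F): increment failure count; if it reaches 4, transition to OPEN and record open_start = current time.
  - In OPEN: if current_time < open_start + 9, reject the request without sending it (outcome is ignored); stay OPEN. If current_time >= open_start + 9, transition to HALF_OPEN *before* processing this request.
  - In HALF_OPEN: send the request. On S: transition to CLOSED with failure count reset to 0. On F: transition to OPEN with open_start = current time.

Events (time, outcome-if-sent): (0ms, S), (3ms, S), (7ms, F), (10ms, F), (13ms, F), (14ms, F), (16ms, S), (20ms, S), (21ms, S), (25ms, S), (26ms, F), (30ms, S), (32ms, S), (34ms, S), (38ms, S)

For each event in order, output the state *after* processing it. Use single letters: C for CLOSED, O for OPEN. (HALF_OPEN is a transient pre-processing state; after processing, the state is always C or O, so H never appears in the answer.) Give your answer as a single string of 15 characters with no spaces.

Answer: CCCCCOOOOCCCCCC

Derivation:
State after each event:
  event#1 t=0ms outcome=S: state=CLOSED
  event#2 t=3ms outcome=S: state=CLOSED
  event#3 t=7ms outcome=F: state=CLOSED
  event#4 t=10ms outcome=F: state=CLOSED
  event#5 t=13ms outcome=F: state=CLOSED
  event#6 t=14ms outcome=F: state=OPEN
  event#7 t=16ms outcome=S: state=OPEN
  event#8 t=20ms outcome=S: state=OPEN
  event#9 t=21ms outcome=S: state=OPEN
  event#10 t=25ms outcome=S: state=CLOSED
  event#11 t=26ms outcome=F: state=CLOSED
  event#12 t=30ms outcome=S: state=CLOSED
  event#13 t=32ms outcome=S: state=CLOSED
  event#14 t=34ms outcome=S: state=CLOSED
  event#15 t=38ms outcome=S: state=CLOSED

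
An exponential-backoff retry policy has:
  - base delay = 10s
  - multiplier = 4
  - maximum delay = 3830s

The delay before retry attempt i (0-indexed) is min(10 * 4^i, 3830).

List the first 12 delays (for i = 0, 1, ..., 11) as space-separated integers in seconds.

Answer: 10 40 160 640 2560 3830 3830 3830 3830 3830 3830 3830

Derivation:
Computing each delay:
  i=0: min(10*4^0, 3830) = 10
  i=1: min(10*4^1, 3830) = 40
  i=2: min(10*4^2, 3830) = 160
  i=3: min(10*4^3, 3830) = 640
  i=4: min(10*4^4, 3830) = 2560
  i=5: min(10*4^5, 3830) = 3830
  i=6: min(10*4^6, 3830) = 3830
  i=7: min(10*4^7, 3830) = 3830
  i=8: min(10*4^8, 3830) = 3830
  i=9: min(10*4^9, 3830) = 3830
  i=10: min(10*4^10, 3830) = 3830
  i=11: min(10*4^11, 3830) = 3830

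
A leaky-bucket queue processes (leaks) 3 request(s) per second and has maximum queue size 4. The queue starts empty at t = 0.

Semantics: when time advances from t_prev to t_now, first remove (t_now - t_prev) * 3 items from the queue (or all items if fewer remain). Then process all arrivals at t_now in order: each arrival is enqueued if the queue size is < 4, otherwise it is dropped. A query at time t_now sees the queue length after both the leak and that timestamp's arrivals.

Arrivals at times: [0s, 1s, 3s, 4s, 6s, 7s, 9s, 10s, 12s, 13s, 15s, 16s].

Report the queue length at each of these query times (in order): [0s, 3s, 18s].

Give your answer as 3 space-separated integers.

Answer: 1 1 0

Derivation:
Queue lengths at query times:
  query t=0s: backlog = 1
  query t=3s: backlog = 1
  query t=18s: backlog = 0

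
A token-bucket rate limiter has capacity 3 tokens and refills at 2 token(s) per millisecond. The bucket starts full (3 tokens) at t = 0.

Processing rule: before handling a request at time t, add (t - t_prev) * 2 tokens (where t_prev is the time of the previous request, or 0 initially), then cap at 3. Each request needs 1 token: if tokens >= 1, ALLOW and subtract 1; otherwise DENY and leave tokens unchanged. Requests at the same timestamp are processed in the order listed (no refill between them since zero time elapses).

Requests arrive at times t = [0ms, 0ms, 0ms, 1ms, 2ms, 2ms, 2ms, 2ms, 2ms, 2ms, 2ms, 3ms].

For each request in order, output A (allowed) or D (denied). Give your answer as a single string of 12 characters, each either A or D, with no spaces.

Answer: AAAAAAADDDDA

Derivation:
Simulating step by step:
  req#1 t=0ms: ALLOW
  req#2 t=0ms: ALLOW
  req#3 t=0ms: ALLOW
  req#4 t=1ms: ALLOW
  req#5 t=2ms: ALLOW
  req#6 t=2ms: ALLOW
  req#7 t=2ms: ALLOW
  req#8 t=2ms: DENY
  req#9 t=2ms: DENY
  req#10 t=2ms: DENY
  req#11 t=2ms: DENY
  req#12 t=3ms: ALLOW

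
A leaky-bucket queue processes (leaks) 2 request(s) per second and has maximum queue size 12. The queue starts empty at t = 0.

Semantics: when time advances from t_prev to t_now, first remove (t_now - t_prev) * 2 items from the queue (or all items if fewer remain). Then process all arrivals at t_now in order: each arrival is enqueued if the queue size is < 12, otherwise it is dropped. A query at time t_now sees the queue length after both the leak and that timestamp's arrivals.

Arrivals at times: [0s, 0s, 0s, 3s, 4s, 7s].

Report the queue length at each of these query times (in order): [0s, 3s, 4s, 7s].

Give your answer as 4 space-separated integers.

Queue lengths at query times:
  query t=0s: backlog = 3
  query t=3s: backlog = 1
  query t=4s: backlog = 1
  query t=7s: backlog = 1

Answer: 3 1 1 1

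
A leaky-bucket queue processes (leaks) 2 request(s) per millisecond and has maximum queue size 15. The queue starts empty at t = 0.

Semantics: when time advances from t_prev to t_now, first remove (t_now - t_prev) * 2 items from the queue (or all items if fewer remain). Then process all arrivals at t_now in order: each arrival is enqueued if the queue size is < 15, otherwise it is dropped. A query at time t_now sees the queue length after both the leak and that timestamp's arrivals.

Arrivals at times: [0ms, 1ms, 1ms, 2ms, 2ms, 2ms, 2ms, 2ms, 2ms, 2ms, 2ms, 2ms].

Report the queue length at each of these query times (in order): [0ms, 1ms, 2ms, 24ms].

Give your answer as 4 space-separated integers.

Answer: 1 2 9 0

Derivation:
Queue lengths at query times:
  query t=0ms: backlog = 1
  query t=1ms: backlog = 2
  query t=2ms: backlog = 9
  query t=24ms: backlog = 0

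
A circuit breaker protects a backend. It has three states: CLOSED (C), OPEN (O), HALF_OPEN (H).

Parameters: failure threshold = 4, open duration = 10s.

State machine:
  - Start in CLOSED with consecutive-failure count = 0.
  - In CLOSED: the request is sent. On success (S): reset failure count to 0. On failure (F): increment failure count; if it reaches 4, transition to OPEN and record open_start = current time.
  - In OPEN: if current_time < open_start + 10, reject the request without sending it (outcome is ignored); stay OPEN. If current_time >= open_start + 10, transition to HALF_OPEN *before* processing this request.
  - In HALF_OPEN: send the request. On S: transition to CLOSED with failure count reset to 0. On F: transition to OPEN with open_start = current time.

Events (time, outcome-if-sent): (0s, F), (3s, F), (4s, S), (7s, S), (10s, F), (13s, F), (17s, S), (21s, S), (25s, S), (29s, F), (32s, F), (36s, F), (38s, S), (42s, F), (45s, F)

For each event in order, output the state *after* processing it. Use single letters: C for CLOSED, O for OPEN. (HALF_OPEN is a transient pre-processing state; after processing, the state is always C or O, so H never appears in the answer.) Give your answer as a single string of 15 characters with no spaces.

Answer: CCCCCCCCCCCCCCC

Derivation:
State after each event:
  event#1 t=0s outcome=F: state=CLOSED
  event#2 t=3s outcome=F: state=CLOSED
  event#3 t=4s outcome=S: state=CLOSED
  event#4 t=7s outcome=S: state=CLOSED
  event#5 t=10s outcome=F: state=CLOSED
  event#6 t=13s outcome=F: state=CLOSED
  event#7 t=17s outcome=S: state=CLOSED
  event#8 t=21s outcome=S: state=CLOSED
  event#9 t=25s outcome=S: state=CLOSED
  event#10 t=29s outcome=F: state=CLOSED
  event#11 t=32s outcome=F: state=CLOSED
  event#12 t=36s outcome=F: state=CLOSED
  event#13 t=38s outcome=S: state=CLOSED
  event#14 t=42s outcome=F: state=CLOSED
  event#15 t=45s outcome=F: state=CLOSED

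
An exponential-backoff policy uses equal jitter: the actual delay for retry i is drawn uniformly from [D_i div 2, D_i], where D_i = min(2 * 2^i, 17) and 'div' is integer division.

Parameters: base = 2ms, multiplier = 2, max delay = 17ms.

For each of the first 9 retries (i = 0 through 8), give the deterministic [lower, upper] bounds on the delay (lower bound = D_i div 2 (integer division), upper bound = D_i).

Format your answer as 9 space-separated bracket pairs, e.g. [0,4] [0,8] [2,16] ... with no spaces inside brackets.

Computing bounds per retry:
  i=0: D_i=min(2*2^0,17)=2, bounds=[1,2]
  i=1: D_i=min(2*2^1,17)=4, bounds=[2,4]
  i=2: D_i=min(2*2^2,17)=8, bounds=[4,8]
  i=3: D_i=min(2*2^3,17)=16, bounds=[8,16]
  i=4: D_i=min(2*2^4,17)=17, bounds=[8,17]
  i=5: D_i=min(2*2^5,17)=17, bounds=[8,17]
  i=6: D_i=min(2*2^6,17)=17, bounds=[8,17]
  i=7: D_i=min(2*2^7,17)=17, bounds=[8,17]
  i=8: D_i=min(2*2^8,17)=17, bounds=[8,17]

Answer: [1,2] [2,4] [4,8] [8,16] [8,17] [8,17] [8,17] [8,17] [8,17]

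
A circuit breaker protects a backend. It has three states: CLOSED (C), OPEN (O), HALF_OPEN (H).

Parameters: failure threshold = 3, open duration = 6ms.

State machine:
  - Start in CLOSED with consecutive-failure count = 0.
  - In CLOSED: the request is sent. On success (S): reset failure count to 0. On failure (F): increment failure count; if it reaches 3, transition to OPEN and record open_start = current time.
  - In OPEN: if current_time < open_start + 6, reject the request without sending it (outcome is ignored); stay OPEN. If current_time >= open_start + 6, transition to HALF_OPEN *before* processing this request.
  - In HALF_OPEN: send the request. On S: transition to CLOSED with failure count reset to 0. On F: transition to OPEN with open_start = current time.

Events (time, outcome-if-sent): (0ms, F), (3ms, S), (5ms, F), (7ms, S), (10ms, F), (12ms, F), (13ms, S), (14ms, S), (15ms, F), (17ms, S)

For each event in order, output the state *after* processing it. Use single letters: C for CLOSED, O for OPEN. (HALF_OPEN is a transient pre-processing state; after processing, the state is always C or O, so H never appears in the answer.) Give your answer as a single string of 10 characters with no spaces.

State after each event:
  event#1 t=0ms outcome=F: state=CLOSED
  event#2 t=3ms outcome=S: state=CLOSED
  event#3 t=5ms outcome=F: state=CLOSED
  event#4 t=7ms outcome=S: state=CLOSED
  event#5 t=10ms outcome=F: state=CLOSED
  event#6 t=12ms outcome=F: state=CLOSED
  event#7 t=13ms outcome=S: state=CLOSED
  event#8 t=14ms outcome=S: state=CLOSED
  event#9 t=15ms outcome=F: state=CLOSED
  event#10 t=17ms outcome=S: state=CLOSED

Answer: CCCCCCCCCC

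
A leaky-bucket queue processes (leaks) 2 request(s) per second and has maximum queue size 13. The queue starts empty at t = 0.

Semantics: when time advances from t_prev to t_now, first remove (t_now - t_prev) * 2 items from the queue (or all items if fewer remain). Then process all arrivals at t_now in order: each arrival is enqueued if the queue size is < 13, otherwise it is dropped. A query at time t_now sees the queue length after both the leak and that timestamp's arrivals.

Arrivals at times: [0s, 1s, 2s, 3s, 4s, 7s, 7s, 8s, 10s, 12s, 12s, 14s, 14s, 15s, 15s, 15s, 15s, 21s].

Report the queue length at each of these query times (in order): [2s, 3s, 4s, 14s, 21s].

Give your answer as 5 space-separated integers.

Queue lengths at query times:
  query t=2s: backlog = 1
  query t=3s: backlog = 1
  query t=4s: backlog = 1
  query t=14s: backlog = 2
  query t=21s: backlog = 1

Answer: 1 1 1 2 1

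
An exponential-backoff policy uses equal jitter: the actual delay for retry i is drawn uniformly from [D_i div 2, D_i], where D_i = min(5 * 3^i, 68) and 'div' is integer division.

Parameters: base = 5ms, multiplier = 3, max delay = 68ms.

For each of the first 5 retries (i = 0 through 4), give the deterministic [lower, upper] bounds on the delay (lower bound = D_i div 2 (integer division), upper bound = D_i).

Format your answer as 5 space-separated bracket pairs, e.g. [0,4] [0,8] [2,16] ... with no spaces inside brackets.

Computing bounds per retry:
  i=0: D_i=min(5*3^0,68)=5, bounds=[2,5]
  i=1: D_i=min(5*3^1,68)=15, bounds=[7,15]
  i=2: D_i=min(5*3^2,68)=45, bounds=[22,45]
  i=3: D_i=min(5*3^3,68)=68, bounds=[34,68]
  i=4: D_i=min(5*3^4,68)=68, bounds=[34,68]

Answer: [2,5] [7,15] [22,45] [34,68] [34,68]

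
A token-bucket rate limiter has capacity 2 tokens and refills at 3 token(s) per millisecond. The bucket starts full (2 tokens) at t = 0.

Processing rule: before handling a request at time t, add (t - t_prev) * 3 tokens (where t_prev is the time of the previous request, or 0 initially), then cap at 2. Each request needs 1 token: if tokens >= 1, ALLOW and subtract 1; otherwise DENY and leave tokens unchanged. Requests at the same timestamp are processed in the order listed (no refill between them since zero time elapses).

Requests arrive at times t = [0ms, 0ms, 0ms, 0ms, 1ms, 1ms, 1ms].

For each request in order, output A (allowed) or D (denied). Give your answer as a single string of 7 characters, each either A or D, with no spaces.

Simulating step by step:
  req#1 t=0ms: ALLOW
  req#2 t=0ms: ALLOW
  req#3 t=0ms: DENY
  req#4 t=0ms: DENY
  req#5 t=1ms: ALLOW
  req#6 t=1ms: ALLOW
  req#7 t=1ms: DENY

Answer: AADDAAD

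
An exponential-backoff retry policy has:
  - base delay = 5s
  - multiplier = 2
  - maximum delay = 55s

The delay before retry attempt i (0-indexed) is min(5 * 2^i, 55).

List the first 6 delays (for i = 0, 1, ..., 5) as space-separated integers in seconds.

Answer: 5 10 20 40 55 55

Derivation:
Computing each delay:
  i=0: min(5*2^0, 55) = 5
  i=1: min(5*2^1, 55) = 10
  i=2: min(5*2^2, 55) = 20
  i=3: min(5*2^3, 55) = 40
  i=4: min(5*2^4, 55) = 55
  i=5: min(5*2^5, 55) = 55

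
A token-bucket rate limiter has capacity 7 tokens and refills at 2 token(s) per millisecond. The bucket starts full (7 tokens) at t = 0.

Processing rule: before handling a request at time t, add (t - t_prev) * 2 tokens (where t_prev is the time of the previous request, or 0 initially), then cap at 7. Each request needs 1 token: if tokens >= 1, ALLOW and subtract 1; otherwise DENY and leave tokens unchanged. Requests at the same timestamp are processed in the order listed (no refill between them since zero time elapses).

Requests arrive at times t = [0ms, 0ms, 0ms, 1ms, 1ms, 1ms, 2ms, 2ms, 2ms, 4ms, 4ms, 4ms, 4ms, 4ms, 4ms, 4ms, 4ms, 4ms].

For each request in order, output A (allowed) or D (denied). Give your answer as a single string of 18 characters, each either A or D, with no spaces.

Answer: AAAAAAAAAAAAAAADDD

Derivation:
Simulating step by step:
  req#1 t=0ms: ALLOW
  req#2 t=0ms: ALLOW
  req#3 t=0ms: ALLOW
  req#4 t=1ms: ALLOW
  req#5 t=1ms: ALLOW
  req#6 t=1ms: ALLOW
  req#7 t=2ms: ALLOW
  req#8 t=2ms: ALLOW
  req#9 t=2ms: ALLOW
  req#10 t=4ms: ALLOW
  req#11 t=4ms: ALLOW
  req#12 t=4ms: ALLOW
  req#13 t=4ms: ALLOW
  req#14 t=4ms: ALLOW
  req#15 t=4ms: ALLOW
  req#16 t=4ms: DENY
  req#17 t=4ms: DENY
  req#18 t=4ms: DENY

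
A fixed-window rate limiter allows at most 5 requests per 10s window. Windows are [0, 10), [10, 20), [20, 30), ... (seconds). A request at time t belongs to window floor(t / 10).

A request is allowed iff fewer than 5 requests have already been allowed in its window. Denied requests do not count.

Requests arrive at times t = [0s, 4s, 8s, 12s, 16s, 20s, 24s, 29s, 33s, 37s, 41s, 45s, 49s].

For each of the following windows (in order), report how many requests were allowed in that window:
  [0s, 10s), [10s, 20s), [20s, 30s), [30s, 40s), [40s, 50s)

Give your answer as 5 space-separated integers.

Answer: 3 2 3 2 3

Derivation:
Processing requests:
  req#1 t=0s (window 0): ALLOW
  req#2 t=4s (window 0): ALLOW
  req#3 t=8s (window 0): ALLOW
  req#4 t=12s (window 1): ALLOW
  req#5 t=16s (window 1): ALLOW
  req#6 t=20s (window 2): ALLOW
  req#7 t=24s (window 2): ALLOW
  req#8 t=29s (window 2): ALLOW
  req#9 t=33s (window 3): ALLOW
  req#10 t=37s (window 3): ALLOW
  req#11 t=41s (window 4): ALLOW
  req#12 t=45s (window 4): ALLOW
  req#13 t=49s (window 4): ALLOW

Allowed counts by window: 3 2 3 2 3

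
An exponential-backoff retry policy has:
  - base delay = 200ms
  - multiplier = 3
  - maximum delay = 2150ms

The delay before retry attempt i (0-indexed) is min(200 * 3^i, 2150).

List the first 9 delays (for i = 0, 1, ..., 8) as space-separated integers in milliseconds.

Computing each delay:
  i=0: min(200*3^0, 2150) = 200
  i=1: min(200*3^1, 2150) = 600
  i=2: min(200*3^2, 2150) = 1800
  i=3: min(200*3^3, 2150) = 2150
  i=4: min(200*3^4, 2150) = 2150
  i=5: min(200*3^5, 2150) = 2150
  i=6: min(200*3^6, 2150) = 2150
  i=7: min(200*3^7, 2150) = 2150
  i=8: min(200*3^8, 2150) = 2150

Answer: 200 600 1800 2150 2150 2150 2150 2150 2150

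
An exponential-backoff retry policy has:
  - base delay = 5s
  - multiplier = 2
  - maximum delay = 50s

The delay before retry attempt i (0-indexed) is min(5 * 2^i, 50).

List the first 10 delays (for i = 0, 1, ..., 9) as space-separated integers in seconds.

Answer: 5 10 20 40 50 50 50 50 50 50

Derivation:
Computing each delay:
  i=0: min(5*2^0, 50) = 5
  i=1: min(5*2^1, 50) = 10
  i=2: min(5*2^2, 50) = 20
  i=3: min(5*2^3, 50) = 40
  i=4: min(5*2^4, 50) = 50
  i=5: min(5*2^5, 50) = 50
  i=6: min(5*2^6, 50) = 50
  i=7: min(5*2^7, 50) = 50
  i=8: min(5*2^8, 50) = 50
  i=9: min(5*2^9, 50) = 50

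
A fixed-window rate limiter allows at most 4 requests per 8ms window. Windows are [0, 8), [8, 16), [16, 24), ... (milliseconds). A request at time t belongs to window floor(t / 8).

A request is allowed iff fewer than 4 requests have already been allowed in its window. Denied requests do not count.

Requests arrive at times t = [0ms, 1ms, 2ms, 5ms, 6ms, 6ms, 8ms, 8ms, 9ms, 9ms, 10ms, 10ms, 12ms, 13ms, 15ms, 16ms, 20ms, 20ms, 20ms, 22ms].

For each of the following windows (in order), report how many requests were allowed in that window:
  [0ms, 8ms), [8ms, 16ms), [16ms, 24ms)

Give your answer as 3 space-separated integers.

Answer: 4 4 4

Derivation:
Processing requests:
  req#1 t=0ms (window 0): ALLOW
  req#2 t=1ms (window 0): ALLOW
  req#3 t=2ms (window 0): ALLOW
  req#4 t=5ms (window 0): ALLOW
  req#5 t=6ms (window 0): DENY
  req#6 t=6ms (window 0): DENY
  req#7 t=8ms (window 1): ALLOW
  req#8 t=8ms (window 1): ALLOW
  req#9 t=9ms (window 1): ALLOW
  req#10 t=9ms (window 1): ALLOW
  req#11 t=10ms (window 1): DENY
  req#12 t=10ms (window 1): DENY
  req#13 t=12ms (window 1): DENY
  req#14 t=13ms (window 1): DENY
  req#15 t=15ms (window 1): DENY
  req#16 t=16ms (window 2): ALLOW
  req#17 t=20ms (window 2): ALLOW
  req#18 t=20ms (window 2): ALLOW
  req#19 t=20ms (window 2): ALLOW
  req#20 t=22ms (window 2): DENY

Allowed counts by window: 4 4 4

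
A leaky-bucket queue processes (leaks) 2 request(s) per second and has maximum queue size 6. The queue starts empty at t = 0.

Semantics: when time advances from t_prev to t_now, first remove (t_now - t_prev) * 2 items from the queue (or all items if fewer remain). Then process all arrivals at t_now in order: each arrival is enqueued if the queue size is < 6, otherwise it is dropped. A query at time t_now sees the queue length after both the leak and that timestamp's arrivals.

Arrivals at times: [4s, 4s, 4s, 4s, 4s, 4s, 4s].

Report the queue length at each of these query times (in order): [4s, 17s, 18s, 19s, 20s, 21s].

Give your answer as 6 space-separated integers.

Answer: 6 0 0 0 0 0

Derivation:
Queue lengths at query times:
  query t=4s: backlog = 6
  query t=17s: backlog = 0
  query t=18s: backlog = 0
  query t=19s: backlog = 0
  query t=20s: backlog = 0
  query t=21s: backlog = 0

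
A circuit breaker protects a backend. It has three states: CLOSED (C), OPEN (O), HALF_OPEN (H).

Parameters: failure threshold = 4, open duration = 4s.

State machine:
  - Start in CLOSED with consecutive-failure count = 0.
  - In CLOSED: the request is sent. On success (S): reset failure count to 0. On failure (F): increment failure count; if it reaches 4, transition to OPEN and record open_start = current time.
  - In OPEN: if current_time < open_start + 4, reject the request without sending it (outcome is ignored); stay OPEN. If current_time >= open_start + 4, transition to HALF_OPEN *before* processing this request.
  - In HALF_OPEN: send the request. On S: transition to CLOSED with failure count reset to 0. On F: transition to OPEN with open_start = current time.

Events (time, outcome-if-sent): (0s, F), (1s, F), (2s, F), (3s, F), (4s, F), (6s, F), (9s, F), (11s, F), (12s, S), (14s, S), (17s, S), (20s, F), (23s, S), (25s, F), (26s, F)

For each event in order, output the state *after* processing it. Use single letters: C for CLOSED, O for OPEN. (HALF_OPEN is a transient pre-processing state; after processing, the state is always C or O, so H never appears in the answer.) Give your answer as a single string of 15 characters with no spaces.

Answer: CCCOOOOOOCCCCCC

Derivation:
State after each event:
  event#1 t=0s outcome=F: state=CLOSED
  event#2 t=1s outcome=F: state=CLOSED
  event#3 t=2s outcome=F: state=CLOSED
  event#4 t=3s outcome=F: state=OPEN
  event#5 t=4s outcome=F: state=OPEN
  event#6 t=6s outcome=F: state=OPEN
  event#7 t=9s outcome=F: state=OPEN
  event#8 t=11s outcome=F: state=OPEN
  event#9 t=12s outcome=S: state=OPEN
  event#10 t=14s outcome=S: state=CLOSED
  event#11 t=17s outcome=S: state=CLOSED
  event#12 t=20s outcome=F: state=CLOSED
  event#13 t=23s outcome=S: state=CLOSED
  event#14 t=25s outcome=F: state=CLOSED
  event#15 t=26s outcome=F: state=CLOSED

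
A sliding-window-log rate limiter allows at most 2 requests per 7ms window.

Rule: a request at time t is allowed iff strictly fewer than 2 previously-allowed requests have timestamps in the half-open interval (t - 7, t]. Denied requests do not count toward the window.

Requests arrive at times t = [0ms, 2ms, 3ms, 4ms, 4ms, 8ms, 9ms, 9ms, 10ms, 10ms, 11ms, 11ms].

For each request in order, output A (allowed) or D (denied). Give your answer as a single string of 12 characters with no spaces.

Tracking allowed requests in the window:
  req#1 t=0ms: ALLOW
  req#2 t=2ms: ALLOW
  req#3 t=3ms: DENY
  req#4 t=4ms: DENY
  req#5 t=4ms: DENY
  req#6 t=8ms: ALLOW
  req#7 t=9ms: ALLOW
  req#8 t=9ms: DENY
  req#9 t=10ms: DENY
  req#10 t=10ms: DENY
  req#11 t=11ms: DENY
  req#12 t=11ms: DENY

Answer: AADDDAADDDDD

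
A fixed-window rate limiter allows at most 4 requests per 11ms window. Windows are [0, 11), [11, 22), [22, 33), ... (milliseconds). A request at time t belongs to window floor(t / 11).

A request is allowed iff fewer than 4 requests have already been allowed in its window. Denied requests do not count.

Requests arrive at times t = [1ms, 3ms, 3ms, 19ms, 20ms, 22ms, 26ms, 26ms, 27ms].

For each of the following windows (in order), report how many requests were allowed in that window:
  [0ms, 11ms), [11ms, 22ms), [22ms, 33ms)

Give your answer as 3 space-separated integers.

Processing requests:
  req#1 t=1ms (window 0): ALLOW
  req#2 t=3ms (window 0): ALLOW
  req#3 t=3ms (window 0): ALLOW
  req#4 t=19ms (window 1): ALLOW
  req#5 t=20ms (window 1): ALLOW
  req#6 t=22ms (window 2): ALLOW
  req#7 t=26ms (window 2): ALLOW
  req#8 t=26ms (window 2): ALLOW
  req#9 t=27ms (window 2): ALLOW

Allowed counts by window: 3 2 4

Answer: 3 2 4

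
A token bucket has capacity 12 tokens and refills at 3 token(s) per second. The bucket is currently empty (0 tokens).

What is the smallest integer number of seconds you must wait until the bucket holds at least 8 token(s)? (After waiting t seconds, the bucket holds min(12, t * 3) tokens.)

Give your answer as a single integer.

Need t * 3 >= 8, so t >= 8/3.
Smallest integer t = ceil(8/3) = 3.

Answer: 3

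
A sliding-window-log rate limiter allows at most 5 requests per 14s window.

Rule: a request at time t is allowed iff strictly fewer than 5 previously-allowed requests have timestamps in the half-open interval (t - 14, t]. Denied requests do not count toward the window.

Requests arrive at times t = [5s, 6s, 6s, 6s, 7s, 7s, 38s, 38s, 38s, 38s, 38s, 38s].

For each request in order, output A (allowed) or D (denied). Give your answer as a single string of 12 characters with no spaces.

Answer: AAAAADAAAAAD

Derivation:
Tracking allowed requests in the window:
  req#1 t=5s: ALLOW
  req#2 t=6s: ALLOW
  req#3 t=6s: ALLOW
  req#4 t=6s: ALLOW
  req#5 t=7s: ALLOW
  req#6 t=7s: DENY
  req#7 t=38s: ALLOW
  req#8 t=38s: ALLOW
  req#9 t=38s: ALLOW
  req#10 t=38s: ALLOW
  req#11 t=38s: ALLOW
  req#12 t=38s: DENY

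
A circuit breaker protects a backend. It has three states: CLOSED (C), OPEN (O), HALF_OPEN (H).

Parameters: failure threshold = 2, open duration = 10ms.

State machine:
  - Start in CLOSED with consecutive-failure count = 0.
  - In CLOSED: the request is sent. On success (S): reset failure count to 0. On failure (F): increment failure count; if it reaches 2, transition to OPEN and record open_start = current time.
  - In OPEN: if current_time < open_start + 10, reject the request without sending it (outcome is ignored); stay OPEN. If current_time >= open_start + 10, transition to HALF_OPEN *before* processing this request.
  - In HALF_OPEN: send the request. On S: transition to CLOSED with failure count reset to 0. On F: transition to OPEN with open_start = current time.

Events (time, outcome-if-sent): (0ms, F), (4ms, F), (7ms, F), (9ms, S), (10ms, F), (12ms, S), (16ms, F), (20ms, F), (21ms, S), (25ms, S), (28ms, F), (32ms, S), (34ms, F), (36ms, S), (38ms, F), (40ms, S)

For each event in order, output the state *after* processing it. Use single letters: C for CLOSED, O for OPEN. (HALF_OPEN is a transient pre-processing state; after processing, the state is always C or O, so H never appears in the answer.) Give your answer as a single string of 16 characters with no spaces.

Answer: COOOOOOOOOOOOOOO

Derivation:
State after each event:
  event#1 t=0ms outcome=F: state=CLOSED
  event#2 t=4ms outcome=F: state=OPEN
  event#3 t=7ms outcome=F: state=OPEN
  event#4 t=9ms outcome=S: state=OPEN
  event#5 t=10ms outcome=F: state=OPEN
  event#6 t=12ms outcome=S: state=OPEN
  event#7 t=16ms outcome=F: state=OPEN
  event#8 t=20ms outcome=F: state=OPEN
  event#9 t=21ms outcome=S: state=OPEN
  event#10 t=25ms outcome=S: state=OPEN
  event#11 t=28ms outcome=F: state=OPEN
  event#12 t=32ms outcome=S: state=OPEN
  event#13 t=34ms outcome=F: state=OPEN
  event#14 t=36ms outcome=S: state=OPEN
  event#15 t=38ms outcome=F: state=OPEN
  event#16 t=40ms outcome=S: state=OPEN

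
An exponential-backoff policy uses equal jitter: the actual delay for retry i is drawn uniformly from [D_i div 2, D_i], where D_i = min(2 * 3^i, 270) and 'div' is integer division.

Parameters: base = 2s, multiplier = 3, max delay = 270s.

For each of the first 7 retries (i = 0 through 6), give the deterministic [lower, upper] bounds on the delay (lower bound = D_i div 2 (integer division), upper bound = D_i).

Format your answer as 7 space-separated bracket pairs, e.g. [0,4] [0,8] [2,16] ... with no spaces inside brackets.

Answer: [1,2] [3,6] [9,18] [27,54] [81,162] [135,270] [135,270]

Derivation:
Computing bounds per retry:
  i=0: D_i=min(2*3^0,270)=2, bounds=[1,2]
  i=1: D_i=min(2*3^1,270)=6, bounds=[3,6]
  i=2: D_i=min(2*3^2,270)=18, bounds=[9,18]
  i=3: D_i=min(2*3^3,270)=54, bounds=[27,54]
  i=4: D_i=min(2*3^4,270)=162, bounds=[81,162]
  i=5: D_i=min(2*3^5,270)=270, bounds=[135,270]
  i=6: D_i=min(2*3^6,270)=270, bounds=[135,270]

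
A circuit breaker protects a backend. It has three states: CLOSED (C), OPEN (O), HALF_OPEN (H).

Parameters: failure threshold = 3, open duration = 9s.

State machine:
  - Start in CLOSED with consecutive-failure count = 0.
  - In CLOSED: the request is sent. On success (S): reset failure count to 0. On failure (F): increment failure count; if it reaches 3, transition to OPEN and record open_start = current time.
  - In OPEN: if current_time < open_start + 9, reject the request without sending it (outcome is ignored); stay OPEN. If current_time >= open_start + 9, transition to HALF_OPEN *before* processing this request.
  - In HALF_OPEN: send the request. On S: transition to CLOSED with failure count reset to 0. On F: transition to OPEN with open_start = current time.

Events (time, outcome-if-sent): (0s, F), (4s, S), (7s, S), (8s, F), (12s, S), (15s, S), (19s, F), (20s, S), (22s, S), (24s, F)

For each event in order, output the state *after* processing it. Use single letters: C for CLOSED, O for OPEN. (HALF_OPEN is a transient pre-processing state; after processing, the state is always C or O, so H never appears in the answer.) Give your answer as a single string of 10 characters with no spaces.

State after each event:
  event#1 t=0s outcome=F: state=CLOSED
  event#2 t=4s outcome=S: state=CLOSED
  event#3 t=7s outcome=S: state=CLOSED
  event#4 t=8s outcome=F: state=CLOSED
  event#5 t=12s outcome=S: state=CLOSED
  event#6 t=15s outcome=S: state=CLOSED
  event#7 t=19s outcome=F: state=CLOSED
  event#8 t=20s outcome=S: state=CLOSED
  event#9 t=22s outcome=S: state=CLOSED
  event#10 t=24s outcome=F: state=CLOSED

Answer: CCCCCCCCCC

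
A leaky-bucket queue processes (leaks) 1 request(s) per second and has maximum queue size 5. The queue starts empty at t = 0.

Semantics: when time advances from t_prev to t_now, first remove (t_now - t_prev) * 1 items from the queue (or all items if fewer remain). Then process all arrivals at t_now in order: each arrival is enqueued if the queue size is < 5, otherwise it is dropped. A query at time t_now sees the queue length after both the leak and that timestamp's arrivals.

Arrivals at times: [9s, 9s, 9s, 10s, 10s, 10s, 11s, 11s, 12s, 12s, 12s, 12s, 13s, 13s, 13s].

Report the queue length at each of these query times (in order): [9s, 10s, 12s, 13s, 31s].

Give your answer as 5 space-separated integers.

Answer: 3 5 5 5 0

Derivation:
Queue lengths at query times:
  query t=9s: backlog = 3
  query t=10s: backlog = 5
  query t=12s: backlog = 5
  query t=13s: backlog = 5
  query t=31s: backlog = 0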